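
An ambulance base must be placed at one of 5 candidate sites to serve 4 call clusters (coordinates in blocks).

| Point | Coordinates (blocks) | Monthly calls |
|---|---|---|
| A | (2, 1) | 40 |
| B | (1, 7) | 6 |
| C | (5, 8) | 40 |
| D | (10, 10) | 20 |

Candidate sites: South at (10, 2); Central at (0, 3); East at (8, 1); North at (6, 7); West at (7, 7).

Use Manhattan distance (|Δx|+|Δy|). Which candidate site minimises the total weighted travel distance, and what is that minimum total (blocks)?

Total weighted distance at each candidate:
  South (10, 2): total = 1044
  Central (0, 3): total = 930
  East (8, 1): total = 938
  North (6, 7): total = 650
  West (7, 7): total = 716
Minimum is at North with total 650 blocks.

North, total 650 blocks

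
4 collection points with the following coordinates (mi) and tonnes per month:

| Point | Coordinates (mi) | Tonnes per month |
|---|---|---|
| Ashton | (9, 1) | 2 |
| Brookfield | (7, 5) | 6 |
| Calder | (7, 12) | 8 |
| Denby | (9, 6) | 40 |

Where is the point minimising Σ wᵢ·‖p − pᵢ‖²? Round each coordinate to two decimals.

(8.50, 6.57)

The minimiser of Σwᵢ‖p−pᵢ‖² is the weighted centroid p* = (Σwᵢpᵢ)/(Σwᵢ).
Σwᵢ = 56.
Σwᵢxᵢ = 2·9 + 6·7 + 8·7 + 40·9 = 476.
Σwᵢyᵢ = 2·1 + 6·5 + 8·12 + 40·6 = 368.
x* = 476/56 = 8.50, y* = 368/56 = 6.57.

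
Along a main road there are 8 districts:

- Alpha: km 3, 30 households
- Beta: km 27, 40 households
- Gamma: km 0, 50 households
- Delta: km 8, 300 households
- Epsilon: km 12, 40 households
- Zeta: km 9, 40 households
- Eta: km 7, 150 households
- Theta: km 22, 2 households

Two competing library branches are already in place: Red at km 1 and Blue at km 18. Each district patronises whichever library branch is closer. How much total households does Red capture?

The indifferent point is the midpoint (1+18)/2 = 9.5; districts left of it (closer to Red at 1) go to Red, those right go to Blue.
  Gamma at 0 (w=50) → Red
  Alpha at 3 (w=30) → Red
  Eta at 7 (w=150) → Red
  Delta at 8 (w=300) → Red
  Zeta at 9 (w=40) → Red
  Epsilon at 12 (w=40) → Blue
  Theta at 22 (w=2) → Blue
  Beta at 27 (w=40) → Blue
Red captures 570; Blue captures 82.

570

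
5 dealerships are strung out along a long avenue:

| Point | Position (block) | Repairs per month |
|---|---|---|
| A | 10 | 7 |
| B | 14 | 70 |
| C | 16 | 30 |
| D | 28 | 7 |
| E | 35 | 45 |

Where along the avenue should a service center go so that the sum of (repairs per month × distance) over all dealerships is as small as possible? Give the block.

For a sum of weighted absolute distances on a line, the optimum is the weighted median (not the mean). Total weight W = 159; half-weight = 79.5.
Sort by position and accumulate weight:
  block 10 (A, w=7) → cum 7
  block 14 (B, w=70) → cum 77
  block 16 (C, w=30) → cum 107  ≥ 79.5 → median here
  block 28 (D, w=7) → cum 114
  block 35 (E, w=45) → cum 159
Optimal location: block 16.

x = 16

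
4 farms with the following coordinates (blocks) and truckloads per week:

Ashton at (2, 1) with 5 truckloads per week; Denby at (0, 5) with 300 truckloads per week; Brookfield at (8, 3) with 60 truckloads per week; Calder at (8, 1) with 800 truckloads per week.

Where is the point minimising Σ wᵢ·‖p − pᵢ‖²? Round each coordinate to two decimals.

(5.91, 2.13)

The minimiser of Σwᵢ‖p−pᵢ‖² is the weighted centroid p* = (Σwᵢpᵢ)/(Σwᵢ).
Σwᵢ = 1165.
Σwᵢxᵢ = 5·2 + 300·0 + 60·8 + 800·8 = 6890.
Σwᵢyᵢ = 5·1 + 300·5 + 60·3 + 800·1 = 2485.
x* = 6890/1165 = 5.91, y* = 2485/1165 = 2.13.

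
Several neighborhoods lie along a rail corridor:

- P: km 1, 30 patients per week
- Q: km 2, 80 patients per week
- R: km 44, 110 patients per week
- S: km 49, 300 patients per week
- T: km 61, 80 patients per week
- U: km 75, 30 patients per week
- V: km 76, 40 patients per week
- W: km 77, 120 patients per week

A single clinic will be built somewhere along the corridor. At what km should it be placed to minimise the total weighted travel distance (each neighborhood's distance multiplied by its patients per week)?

x = 49

For a sum of weighted absolute distances on a line, the optimum is the weighted median (not the mean). Total weight W = 790; half-weight = 395.
Sort by position and accumulate weight:
  km 1 (P, w=30) → cum 30
  km 2 (Q, w=80) → cum 110
  km 44 (R, w=110) → cum 220
  km 49 (S, w=300) → cum 520  ≥ 395 → median here
  km 61 (T, w=80) → cum 600
  km 75 (U, w=30) → cum 630
  km 76 (V, w=40) → cum 670
  km 77 (W, w=120) → cum 790
Optimal location: km 49.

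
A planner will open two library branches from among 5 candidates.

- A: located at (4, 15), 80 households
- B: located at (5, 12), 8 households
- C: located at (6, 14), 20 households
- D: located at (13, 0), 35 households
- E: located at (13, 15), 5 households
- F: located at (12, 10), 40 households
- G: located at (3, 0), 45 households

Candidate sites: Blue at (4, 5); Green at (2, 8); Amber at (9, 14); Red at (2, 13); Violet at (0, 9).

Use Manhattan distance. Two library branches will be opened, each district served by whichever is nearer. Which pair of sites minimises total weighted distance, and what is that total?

{Blue, Amber}, total 1653

Evaluate every pair (each demand assigned to the nearer of the two):
  {Blue, Amber}: total = 1653
  {Blue, Red}: total = 1797
  {Green, Amber}: total = 1928
  {Amber, Red}: total = 1977
  {Amber, Violet}: total = 2063
  {Green, Red}: total = 2067
  {Blue, Green}: total = 2306
  {Red, Violet}: total = 2347
  {Blue, Violet}: total = 2459
  {Green, Violet}: total = 2616
Best pair: {Blue, Amber} with total 1653.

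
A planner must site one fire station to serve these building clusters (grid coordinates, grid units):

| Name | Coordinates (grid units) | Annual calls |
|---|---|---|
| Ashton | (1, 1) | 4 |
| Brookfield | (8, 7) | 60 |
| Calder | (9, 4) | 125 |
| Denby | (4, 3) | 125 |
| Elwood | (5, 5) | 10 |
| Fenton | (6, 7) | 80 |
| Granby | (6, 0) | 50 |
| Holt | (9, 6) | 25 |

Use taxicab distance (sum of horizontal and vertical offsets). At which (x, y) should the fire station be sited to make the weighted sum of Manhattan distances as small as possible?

Manhattan distance separates: Σwᵢ(|x−xᵢ|+|y−yᵢ|) = Σwᵢ|x−xᵢ| + Σwᵢ|y−yᵢ|, so x and y are optimised independently as 1-D weighted medians.
Total weight W = 479; half = 239.5.
x-coordinate, sorted with cumulative weight:
  x=1 (Ashton, w=4) cum 4
  x=4 (Denby, w=125) cum 129
  x=5 (Elwood, w=10) cum 139
  x=6 (Fenton, w=80) cum 219
  x=6 (Granby, w=50) cum 269  ← median
  x=8 (Brookfield, w=60) cum 329
  x=9 (Calder, w=125) cum 454
  x=9 (Holt, w=25) cum 479
⇒ x* = 6
y-coordinate, sorted with cumulative weight:
  y=0 (Granby, w=50) cum 50
  y=1 (Ashton, w=4) cum 54
  y=3 (Denby, w=125) cum 179
  y=4 (Calder, w=125) cum 304  ← median
  y=5 (Elwood, w=10) cum 314
  y=6 (Holt, w=25) cum 339
  y=7 (Brookfield, w=60) cum 399
  y=7 (Fenton, w=80) cum 479
⇒ y* = 4

(6, 4)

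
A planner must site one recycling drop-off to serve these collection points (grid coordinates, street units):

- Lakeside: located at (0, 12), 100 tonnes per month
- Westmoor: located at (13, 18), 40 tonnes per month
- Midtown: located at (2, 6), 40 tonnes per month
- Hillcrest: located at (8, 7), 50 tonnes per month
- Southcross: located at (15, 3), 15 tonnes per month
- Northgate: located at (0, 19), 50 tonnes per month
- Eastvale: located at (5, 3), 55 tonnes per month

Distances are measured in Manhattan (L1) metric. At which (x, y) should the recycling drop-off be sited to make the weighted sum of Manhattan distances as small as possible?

(2, 12)

Manhattan distance separates: Σwᵢ(|x−xᵢ|+|y−yᵢ|) = Σwᵢ|x−xᵢ| + Σwᵢ|y−yᵢ|, so x and y are optimised independently as 1-D weighted medians.
Total weight W = 350; half = 175.
x-coordinate, sorted with cumulative weight:
  x=0 (Lakeside, w=100) cum 100
  x=0 (Northgate, w=50) cum 150
  x=2 (Midtown, w=40) cum 190  ← median
  x=5 (Eastvale, w=55) cum 245
  x=8 (Hillcrest, w=50) cum 295
  x=13 (Westmoor, w=40) cum 335
  x=15 (Southcross, w=15) cum 350
⇒ x* = 2
y-coordinate, sorted with cumulative weight:
  y=3 (Southcross, w=15) cum 15
  y=3 (Eastvale, w=55) cum 70
  y=6 (Midtown, w=40) cum 110
  y=7 (Hillcrest, w=50) cum 160
  y=12 (Lakeside, w=100) cum 260  ← median
  y=18 (Westmoor, w=40) cum 300
  y=19 (Northgate, w=50) cum 350
⇒ y* = 12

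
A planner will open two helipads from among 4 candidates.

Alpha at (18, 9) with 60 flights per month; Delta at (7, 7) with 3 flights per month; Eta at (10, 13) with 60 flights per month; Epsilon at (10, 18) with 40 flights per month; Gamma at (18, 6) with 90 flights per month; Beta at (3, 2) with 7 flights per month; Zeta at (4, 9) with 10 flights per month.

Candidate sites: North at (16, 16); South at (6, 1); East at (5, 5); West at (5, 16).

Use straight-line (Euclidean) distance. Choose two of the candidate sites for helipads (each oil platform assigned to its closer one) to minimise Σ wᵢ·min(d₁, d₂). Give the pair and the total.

{North, East}, total 2085.1

Evaluate every pair (each demand assigned to the nearer of the two):
  {North, East}: total = 2085.1
  {North, West}: total = 2117.3
  {North, South}: total = 2133.0
  {East, West}: total = 2629.8
  {South, West}: total = 2711.7
  {South, East}: total = 3181.1
Best pair: {North, East} with total 2085.1.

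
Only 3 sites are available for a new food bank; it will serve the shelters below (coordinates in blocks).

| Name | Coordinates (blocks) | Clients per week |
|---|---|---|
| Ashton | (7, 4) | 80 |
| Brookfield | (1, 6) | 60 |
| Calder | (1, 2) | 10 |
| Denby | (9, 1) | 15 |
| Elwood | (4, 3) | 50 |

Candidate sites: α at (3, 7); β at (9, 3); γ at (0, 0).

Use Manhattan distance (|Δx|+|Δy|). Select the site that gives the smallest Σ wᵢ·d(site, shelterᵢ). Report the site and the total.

α, total 1240 blocks

Total weighted distance at each candidate:
  α (3, 7): total = 1240
  β (9, 3): total = 1270
  γ (0, 0): total = 1830
Minimum is at α with total 1240 blocks.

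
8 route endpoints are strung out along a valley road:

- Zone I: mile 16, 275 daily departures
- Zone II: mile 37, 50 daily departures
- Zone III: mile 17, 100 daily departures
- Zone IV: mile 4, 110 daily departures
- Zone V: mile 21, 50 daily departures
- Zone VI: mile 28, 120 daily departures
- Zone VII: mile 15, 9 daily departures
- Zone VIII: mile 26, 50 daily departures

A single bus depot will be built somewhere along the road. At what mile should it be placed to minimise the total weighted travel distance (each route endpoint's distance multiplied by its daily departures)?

For a sum of weighted absolute distances on a line, the optimum is the weighted median (not the mean). Total weight W = 764; half-weight = 382.
Sort by position and accumulate weight:
  mile 4 (Zone IV, w=110) → cum 110
  mile 15 (Zone VII, w=9) → cum 119
  mile 16 (Zone I, w=275) → cum 394  ≥ 382 → median here
  mile 17 (Zone III, w=100) → cum 494
  mile 21 (Zone V, w=50) → cum 544
  mile 26 (Zone VIII, w=50) → cum 594
  mile 28 (Zone VI, w=120) → cum 714
  mile 37 (Zone II, w=50) → cum 764
Optimal location: mile 16.

x = 16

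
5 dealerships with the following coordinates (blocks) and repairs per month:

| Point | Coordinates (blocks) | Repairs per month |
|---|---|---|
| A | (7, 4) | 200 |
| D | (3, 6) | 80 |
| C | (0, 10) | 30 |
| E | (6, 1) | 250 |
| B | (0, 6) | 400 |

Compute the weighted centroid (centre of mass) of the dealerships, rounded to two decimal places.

(3.27, 4.41)

The minimiser of Σwᵢ‖p−pᵢ‖² is the weighted centroid p* = (Σwᵢpᵢ)/(Σwᵢ).
Σwᵢ = 960.
Σwᵢxᵢ = 200·7 + 80·3 + 30·0 + 250·6 + 400·0 = 3140.
Σwᵢyᵢ = 200·4 + 80·6 + 30·10 + 250·1 + 400·6 = 4230.
x* = 3140/960 = 3.27, y* = 4230/960 = 4.41.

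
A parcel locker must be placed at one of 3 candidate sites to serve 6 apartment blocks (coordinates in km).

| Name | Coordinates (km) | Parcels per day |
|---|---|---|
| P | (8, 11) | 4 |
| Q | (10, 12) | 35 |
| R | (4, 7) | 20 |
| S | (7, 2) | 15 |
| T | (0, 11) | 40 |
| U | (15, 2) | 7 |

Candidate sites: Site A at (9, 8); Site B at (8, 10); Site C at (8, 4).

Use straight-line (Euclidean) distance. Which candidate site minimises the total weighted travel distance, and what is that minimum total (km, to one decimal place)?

Total weighted distance at each candidate:
  Site A (9, 8): total = 792.7
  Site B (8, 10): total = 720.8
  Site C (8, 4): total = 926.3
Minimum is at Site B with total 720.8 km.

Site B, total 720.8 km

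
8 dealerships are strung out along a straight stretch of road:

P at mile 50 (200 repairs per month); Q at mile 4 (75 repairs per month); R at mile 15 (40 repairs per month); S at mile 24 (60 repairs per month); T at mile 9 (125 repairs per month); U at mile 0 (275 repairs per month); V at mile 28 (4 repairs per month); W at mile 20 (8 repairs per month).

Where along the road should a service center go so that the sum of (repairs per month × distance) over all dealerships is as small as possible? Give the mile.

For a sum of weighted absolute distances on a line, the optimum is the weighted median (not the mean). Total weight W = 787; half-weight = 393.5.
Sort by position and accumulate weight:
  mile 0 (U, w=275) → cum 275
  mile 4 (Q, w=75) → cum 350
  mile 9 (T, w=125) → cum 475  ≥ 393.5 → median here
  mile 15 (R, w=40) → cum 515
  mile 20 (W, w=8) → cum 523
  mile 24 (S, w=60) → cum 583
  mile 28 (V, w=4) → cum 587
  mile 50 (P, w=200) → cum 787
Optimal location: mile 9.

x = 9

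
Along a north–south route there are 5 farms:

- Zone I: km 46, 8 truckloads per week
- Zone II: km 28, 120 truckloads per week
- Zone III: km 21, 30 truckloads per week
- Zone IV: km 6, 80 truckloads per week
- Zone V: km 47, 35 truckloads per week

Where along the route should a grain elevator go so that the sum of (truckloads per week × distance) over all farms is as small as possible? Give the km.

For a sum of weighted absolute distances on a line, the optimum is the weighted median (not the mean). Total weight W = 273; half-weight = 136.5.
Sort by position and accumulate weight:
  km 6 (Zone IV, w=80) → cum 80
  km 21 (Zone III, w=30) → cum 110
  km 28 (Zone II, w=120) → cum 230  ≥ 136.5 → median here
  km 46 (Zone I, w=8) → cum 238
  km 47 (Zone V, w=35) → cum 273
Optimal location: km 28.

x = 28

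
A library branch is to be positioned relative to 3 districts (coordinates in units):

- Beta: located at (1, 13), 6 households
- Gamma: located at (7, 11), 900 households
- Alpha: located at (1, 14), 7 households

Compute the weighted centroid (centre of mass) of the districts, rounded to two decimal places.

(6.91, 11.04)

The minimiser of Σwᵢ‖p−pᵢ‖² is the weighted centroid p* = (Σwᵢpᵢ)/(Σwᵢ).
Σwᵢ = 913.
Σwᵢxᵢ = 6·1 + 900·7 + 7·1 = 6313.
Σwᵢyᵢ = 6·13 + 900·11 + 7·14 = 10076.
x* = 6313/913 = 6.91, y* = 10076/913 = 11.04.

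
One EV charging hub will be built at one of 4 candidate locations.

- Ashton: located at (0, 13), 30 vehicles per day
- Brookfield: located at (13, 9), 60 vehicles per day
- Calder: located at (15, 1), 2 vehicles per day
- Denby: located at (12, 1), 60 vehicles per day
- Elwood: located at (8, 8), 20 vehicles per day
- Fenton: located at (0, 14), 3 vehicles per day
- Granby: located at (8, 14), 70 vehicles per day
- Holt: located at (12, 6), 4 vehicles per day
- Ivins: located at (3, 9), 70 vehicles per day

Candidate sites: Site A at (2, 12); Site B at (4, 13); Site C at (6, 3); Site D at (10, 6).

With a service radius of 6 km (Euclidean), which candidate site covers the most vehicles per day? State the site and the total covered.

Coverage radius r = 6 km; a point is covered iff (Δx)²+(Δy)² ≤ 6² = 36.
  Site A (2, 12): covers {Ashton, Fenton, Ivins} → 103
  Site B (4, 13): covers {Ashton, Fenton, Granby, Ivins} → 173
  Site C (6, 3): covers {Elwood} → 20
  Site D (10, 6): covers {Brookfield, Denby, Elwood, Holt} → 144
Maximum coverage at Site B: 173 vehicles per day.

Site B, covering 173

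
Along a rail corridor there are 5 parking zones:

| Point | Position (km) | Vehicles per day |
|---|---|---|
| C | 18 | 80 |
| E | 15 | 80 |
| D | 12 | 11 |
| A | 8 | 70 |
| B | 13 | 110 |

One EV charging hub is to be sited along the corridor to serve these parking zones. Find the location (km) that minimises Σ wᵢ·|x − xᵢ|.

x = 13

For a sum of weighted absolute distances on a line, the optimum is the weighted median (not the mean). Total weight W = 351; half-weight = 175.5.
Sort by position and accumulate weight:
  km 8 (A, w=70) → cum 70
  km 12 (D, w=11) → cum 81
  km 13 (B, w=110) → cum 191  ≥ 175.5 → median here
  km 15 (E, w=80) → cum 271
  km 18 (C, w=80) → cum 351
Optimal location: km 13.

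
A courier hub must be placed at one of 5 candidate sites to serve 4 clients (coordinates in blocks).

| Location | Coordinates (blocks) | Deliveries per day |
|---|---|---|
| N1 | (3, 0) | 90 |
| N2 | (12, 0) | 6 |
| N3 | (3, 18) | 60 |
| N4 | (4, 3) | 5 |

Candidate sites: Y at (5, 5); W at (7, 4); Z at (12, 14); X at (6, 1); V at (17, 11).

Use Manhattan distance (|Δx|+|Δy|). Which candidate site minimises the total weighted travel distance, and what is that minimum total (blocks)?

Total weighted distance at each candidate:
  Y (5, 5): total = 1617
  W (7, 4): total = 1874
  Z (12, 14): total = 3029
  X (6, 1): total = 1622
  V (17, 11): total = 3711
Minimum is at Y with total 1617 blocks.

Y, total 1617 blocks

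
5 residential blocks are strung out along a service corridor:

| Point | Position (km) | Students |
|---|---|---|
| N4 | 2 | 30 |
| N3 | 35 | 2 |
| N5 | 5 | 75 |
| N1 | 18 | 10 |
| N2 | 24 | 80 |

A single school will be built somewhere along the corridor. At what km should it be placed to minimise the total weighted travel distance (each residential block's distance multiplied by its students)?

For a sum of weighted absolute distances on a line, the optimum is the weighted median (not the mean). Total weight W = 197; half-weight = 98.5.
Sort by position and accumulate weight:
  km 2 (N4, w=30) → cum 30
  km 5 (N5, w=75) → cum 105  ≥ 98.5 → median here
  km 18 (N1, w=10) → cum 115
  km 24 (N2, w=80) → cum 195
  km 35 (N3, w=2) → cum 197
Optimal location: km 5.

x = 5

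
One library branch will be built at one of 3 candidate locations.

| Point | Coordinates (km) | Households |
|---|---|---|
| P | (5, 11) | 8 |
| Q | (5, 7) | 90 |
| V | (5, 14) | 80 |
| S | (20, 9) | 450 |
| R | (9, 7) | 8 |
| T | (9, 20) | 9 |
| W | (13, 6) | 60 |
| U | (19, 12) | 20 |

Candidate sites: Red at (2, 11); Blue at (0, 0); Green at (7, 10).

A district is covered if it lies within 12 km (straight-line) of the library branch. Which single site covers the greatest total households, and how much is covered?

Green, covering 255

Coverage radius r = 12 km; a point is covered iff (Δx)²+(Δy)² ≤ 12² = 144.
  Red (2, 11): covers {P, Q, V, R, T} → 195
  Blue (0, 0): covers {Q, R} → 98
  Green (7, 10): covers {P, Q, V, R, T, W} → 255
Maximum coverage at Green: 255 households.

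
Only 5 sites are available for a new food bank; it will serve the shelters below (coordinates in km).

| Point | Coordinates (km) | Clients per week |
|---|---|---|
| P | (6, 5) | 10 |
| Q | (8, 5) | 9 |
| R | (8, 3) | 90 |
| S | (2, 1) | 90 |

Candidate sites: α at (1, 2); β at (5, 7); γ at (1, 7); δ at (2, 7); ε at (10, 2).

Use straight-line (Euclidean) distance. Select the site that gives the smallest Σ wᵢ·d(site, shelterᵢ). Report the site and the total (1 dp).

Total weighted distance at each candidate:
  α (1, 2): total = 890.5
  β (5, 7): total = 1108.5
  γ (1, 7): total = 1392.4
  δ (2, 7): total = 1290.6
  ε (10, 2): total = 1009.3
Minimum is at α with total 890.5 km.

α, total 890.5 km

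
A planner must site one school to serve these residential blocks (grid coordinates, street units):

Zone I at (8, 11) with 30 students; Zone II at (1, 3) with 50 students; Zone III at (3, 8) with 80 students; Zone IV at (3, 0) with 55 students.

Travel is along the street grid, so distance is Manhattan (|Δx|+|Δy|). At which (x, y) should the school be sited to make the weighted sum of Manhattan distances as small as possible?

Manhattan distance separates: Σwᵢ(|x−xᵢ|+|y−yᵢ|) = Σwᵢ|x−xᵢ| + Σwᵢ|y−yᵢ|, so x and y are optimised independently as 1-D weighted medians.
Total weight W = 215; half = 107.5.
x-coordinate, sorted with cumulative weight:
  x=1 (Zone II, w=50) cum 50
  x=3 (Zone III, w=80) cum 130  ← median
  x=3 (Zone IV, w=55) cum 185
  x=8 (Zone I, w=30) cum 215
⇒ x* = 3
y-coordinate, sorted with cumulative weight:
  y=0 (Zone IV, w=55) cum 55
  y=3 (Zone II, w=50) cum 105
  y=8 (Zone III, w=80) cum 185  ← median
  y=11 (Zone I, w=30) cum 215
⇒ y* = 8

(3, 8)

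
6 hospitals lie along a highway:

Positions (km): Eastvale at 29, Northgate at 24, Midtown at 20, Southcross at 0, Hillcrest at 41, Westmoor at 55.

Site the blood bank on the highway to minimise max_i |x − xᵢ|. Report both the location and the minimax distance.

The 1-center on a line is the midpoint of the two extreme points: leftmost at 0, rightmost at 55.
Optimal location = (0 + 55)/2 = 27.5; maximum distance = (55 − 0)/2 = 27.5.

location 27.5, max distance 27.5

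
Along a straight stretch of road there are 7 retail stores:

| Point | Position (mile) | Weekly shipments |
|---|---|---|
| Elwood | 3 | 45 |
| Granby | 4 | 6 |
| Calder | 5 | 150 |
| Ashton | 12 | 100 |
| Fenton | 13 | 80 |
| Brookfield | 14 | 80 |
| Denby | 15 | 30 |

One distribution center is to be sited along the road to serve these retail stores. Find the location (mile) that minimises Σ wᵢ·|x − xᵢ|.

x = 12

For a sum of weighted absolute distances on a line, the optimum is the weighted median (not the mean). Total weight W = 491; half-weight = 245.5.
Sort by position and accumulate weight:
  mile 3 (Elwood, w=45) → cum 45
  mile 4 (Granby, w=6) → cum 51
  mile 5 (Calder, w=150) → cum 201
  mile 12 (Ashton, w=100) → cum 301  ≥ 245.5 → median here
  mile 13 (Fenton, w=80) → cum 381
  mile 14 (Brookfield, w=80) → cum 461
  mile 15 (Denby, w=30) → cum 491
Optimal location: mile 12.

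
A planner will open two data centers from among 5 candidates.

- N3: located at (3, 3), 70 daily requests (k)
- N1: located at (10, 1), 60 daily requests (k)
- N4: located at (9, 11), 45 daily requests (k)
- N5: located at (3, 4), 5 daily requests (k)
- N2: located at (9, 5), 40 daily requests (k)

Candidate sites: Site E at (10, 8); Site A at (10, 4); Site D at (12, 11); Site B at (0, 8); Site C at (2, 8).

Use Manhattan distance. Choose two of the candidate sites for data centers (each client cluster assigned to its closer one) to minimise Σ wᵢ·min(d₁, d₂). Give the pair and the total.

{Site A, Site D}, total 990

Evaluate every pair (each demand assigned to the nearer of the two):
  {Site A, Site D}: total = 990
  {Site E, Site A}: total = 1035
  {Site A, Site C}: total = 1065
  {Site E, Site C}: total = 1205
  {Site A, Site B}: total = 1215
  {Site E, Site B}: total = 1355
  {Site E, Site D}: total = 1610
  {Site D, Site C}: total = 1660
  {Site D, Site B}: total = 1810
  {Site B, Site C}: total = 2195
Best pair: {Site A, Site D} with total 990.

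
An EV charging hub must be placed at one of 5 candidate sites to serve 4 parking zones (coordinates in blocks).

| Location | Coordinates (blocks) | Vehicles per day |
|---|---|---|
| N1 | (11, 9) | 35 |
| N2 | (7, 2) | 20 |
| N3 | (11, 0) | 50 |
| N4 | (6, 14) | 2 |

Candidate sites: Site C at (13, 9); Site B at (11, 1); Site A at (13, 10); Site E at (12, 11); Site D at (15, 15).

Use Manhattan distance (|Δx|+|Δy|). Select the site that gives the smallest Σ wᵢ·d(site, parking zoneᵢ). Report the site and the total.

Total weighted distance at each candidate:
  Site C (13, 9): total = 904
  Site B (11, 1): total = 466
  Site A (13, 10): total = 1007
  Site E (12, 11): total = 1003
  Site D (15, 15): total = 1740
Minimum is at Site B with total 466 blocks.

Site B, total 466 blocks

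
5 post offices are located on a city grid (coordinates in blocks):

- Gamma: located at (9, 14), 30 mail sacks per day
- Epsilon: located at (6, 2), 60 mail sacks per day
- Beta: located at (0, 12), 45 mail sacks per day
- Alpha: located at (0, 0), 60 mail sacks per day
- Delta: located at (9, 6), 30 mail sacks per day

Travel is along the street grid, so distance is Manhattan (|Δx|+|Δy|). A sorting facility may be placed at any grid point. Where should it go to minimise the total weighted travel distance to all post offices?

(6, 2)

Manhattan distance separates: Σwᵢ(|x−xᵢ|+|y−yᵢ|) = Σwᵢ|x−xᵢ| + Σwᵢ|y−yᵢ|, so x and y are optimised independently as 1-D weighted medians.
Total weight W = 225; half = 112.5.
x-coordinate, sorted with cumulative weight:
  x=0 (Beta, w=45) cum 45
  x=0 (Alpha, w=60) cum 105
  x=6 (Epsilon, w=60) cum 165  ← median
  x=9 (Gamma, w=30) cum 195
  x=9 (Delta, w=30) cum 225
⇒ x* = 6
y-coordinate, sorted with cumulative weight:
  y=0 (Alpha, w=60) cum 60
  y=2 (Epsilon, w=60) cum 120  ← median
  y=6 (Delta, w=30) cum 150
  y=12 (Beta, w=45) cum 195
  y=14 (Gamma, w=30) cum 225
⇒ y* = 2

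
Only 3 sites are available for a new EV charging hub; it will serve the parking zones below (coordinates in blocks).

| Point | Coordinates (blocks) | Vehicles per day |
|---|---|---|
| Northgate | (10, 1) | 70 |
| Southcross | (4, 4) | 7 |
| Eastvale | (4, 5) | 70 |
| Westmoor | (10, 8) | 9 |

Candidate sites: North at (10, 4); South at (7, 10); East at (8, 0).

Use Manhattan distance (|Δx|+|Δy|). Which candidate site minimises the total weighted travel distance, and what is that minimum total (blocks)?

Total weighted distance at each candidate:
  North (10, 4): total = 778
  South (7, 10): total = 1508
  East (8, 0): total = 986
Minimum is at North with total 778 blocks.

North, total 778 blocks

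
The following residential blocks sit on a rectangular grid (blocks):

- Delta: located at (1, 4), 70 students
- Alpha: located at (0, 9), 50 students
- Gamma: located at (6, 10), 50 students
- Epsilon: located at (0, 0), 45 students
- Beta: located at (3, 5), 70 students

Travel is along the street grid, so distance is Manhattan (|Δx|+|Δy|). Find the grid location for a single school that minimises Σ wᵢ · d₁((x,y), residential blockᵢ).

(1, 5)

Manhattan distance separates: Σwᵢ(|x−xᵢ|+|y−yᵢ|) = Σwᵢ|x−xᵢ| + Σwᵢ|y−yᵢ|, so x and y are optimised independently as 1-D weighted medians.
Total weight W = 285; half = 142.5.
x-coordinate, sorted with cumulative weight:
  x=0 (Alpha, w=50) cum 50
  x=0 (Epsilon, w=45) cum 95
  x=1 (Delta, w=70) cum 165  ← median
  x=3 (Beta, w=70) cum 235
  x=6 (Gamma, w=50) cum 285
⇒ x* = 1
y-coordinate, sorted with cumulative weight:
  y=0 (Epsilon, w=45) cum 45
  y=4 (Delta, w=70) cum 115
  y=5 (Beta, w=70) cum 185  ← median
  y=9 (Alpha, w=50) cum 235
  y=10 (Gamma, w=50) cum 285
⇒ y* = 5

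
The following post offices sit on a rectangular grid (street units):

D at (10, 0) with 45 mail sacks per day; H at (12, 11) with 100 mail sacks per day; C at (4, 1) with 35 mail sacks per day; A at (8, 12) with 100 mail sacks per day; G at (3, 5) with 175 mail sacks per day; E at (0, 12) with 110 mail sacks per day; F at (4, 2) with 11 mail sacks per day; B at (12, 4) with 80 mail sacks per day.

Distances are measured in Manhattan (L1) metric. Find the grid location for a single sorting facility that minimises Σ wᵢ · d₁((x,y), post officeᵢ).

Manhattan distance separates: Σwᵢ(|x−xᵢ|+|y−yᵢ|) = Σwᵢ|x−xᵢ| + Σwᵢ|y−yᵢ|, so x and y are optimised independently as 1-D weighted medians.
Total weight W = 656; half = 328.
x-coordinate, sorted with cumulative weight:
  x=0 (E, w=110) cum 110
  x=3 (G, w=175) cum 285
  x=4 (C, w=35) cum 320
  x=4 (F, w=11) cum 331  ← median
  x=8 (A, w=100) cum 431
  x=10 (D, w=45) cum 476
  x=12 (H, w=100) cum 576
  x=12 (B, w=80) cum 656
⇒ x* = 4
y-coordinate, sorted with cumulative weight:
  y=0 (D, w=45) cum 45
  y=1 (C, w=35) cum 80
  y=2 (F, w=11) cum 91
  y=4 (B, w=80) cum 171
  y=5 (G, w=175) cum 346  ← median
  y=11 (H, w=100) cum 446
  y=12 (A, w=100) cum 546
  y=12 (E, w=110) cum 656
⇒ y* = 5

(4, 5)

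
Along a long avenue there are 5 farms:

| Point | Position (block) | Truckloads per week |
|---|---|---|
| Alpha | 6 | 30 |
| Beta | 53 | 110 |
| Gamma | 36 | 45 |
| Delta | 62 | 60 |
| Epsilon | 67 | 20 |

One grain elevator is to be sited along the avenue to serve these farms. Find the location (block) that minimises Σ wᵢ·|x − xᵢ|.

For a sum of weighted absolute distances on a line, the optimum is the weighted median (not the mean). Total weight W = 265; half-weight = 132.5.
Sort by position and accumulate weight:
  block 6 (Alpha, w=30) → cum 30
  block 36 (Gamma, w=45) → cum 75
  block 53 (Beta, w=110) → cum 185  ≥ 132.5 → median here
  block 62 (Delta, w=60) → cum 245
  block 67 (Epsilon, w=20) → cum 265
Optimal location: block 53.

x = 53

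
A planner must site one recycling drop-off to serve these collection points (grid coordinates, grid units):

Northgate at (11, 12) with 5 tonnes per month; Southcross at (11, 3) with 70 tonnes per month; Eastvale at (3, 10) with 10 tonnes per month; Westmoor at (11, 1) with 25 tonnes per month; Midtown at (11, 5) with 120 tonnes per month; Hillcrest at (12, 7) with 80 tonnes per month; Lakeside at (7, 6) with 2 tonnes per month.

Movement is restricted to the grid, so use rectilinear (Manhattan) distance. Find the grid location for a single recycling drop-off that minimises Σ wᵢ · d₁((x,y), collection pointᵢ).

Manhattan distance separates: Σwᵢ(|x−xᵢ|+|y−yᵢ|) = Σwᵢ|x−xᵢ| + Σwᵢ|y−yᵢ|, so x and y are optimised independently as 1-D weighted medians.
Total weight W = 312; half = 156.
x-coordinate, sorted with cumulative weight:
  x=3 (Eastvale, w=10) cum 10
  x=7 (Lakeside, w=2) cum 12
  x=11 (Northgate, w=5) cum 17
  x=11 (Southcross, w=70) cum 87
  x=11 (Westmoor, w=25) cum 112
  x=11 (Midtown, w=120) cum 232  ← median
  x=12 (Hillcrest, w=80) cum 312
⇒ x* = 11
y-coordinate, sorted with cumulative weight:
  y=1 (Westmoor, w=25) cum 25
  y=3 (Southcross, w=70) cum 95
  y=5 (Midtown, w=120) cum 215  ← median
  y=6 (Lakeside, w=2) cum 217
  y=7 (Hillcrest, w=80) cum 297
  y=10 (Eastvale, w=10) cum 307
  y=12 (Northgate, w=5) cum 312
⇒ y* = 5

(11, 5)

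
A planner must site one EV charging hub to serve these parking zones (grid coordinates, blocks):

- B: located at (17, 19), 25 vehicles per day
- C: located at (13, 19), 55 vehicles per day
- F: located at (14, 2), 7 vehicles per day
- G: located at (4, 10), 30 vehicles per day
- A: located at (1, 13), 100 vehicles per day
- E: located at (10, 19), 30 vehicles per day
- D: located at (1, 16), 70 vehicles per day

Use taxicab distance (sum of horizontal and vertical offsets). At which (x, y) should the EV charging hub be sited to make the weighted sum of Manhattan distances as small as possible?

(1, 16)

Manhattan distance separates: Σwᵢ(|x−xᵢ|+|y−yᵢ|) = Σwᵢ|x−xᵢ| + Σwᵢ|y−yᵢ|, so x and y are optimised independently as 1-D weighted medians.
Total weight W = 317; half = 158.5.
x-coordinate, sorted with cumulative weight:
  x=1 (A, w=100) cum 100
  x=1 (D, w=70) cum 170  ← median
  x=4 (G, w=30) cum 200
  x=10 (E, w=30) cum 230
  x=13 (C, w=55) cum 285
  x=14 (F, w=7) cum 292
  x=17 (B, w=25) cum 317
⇒ x* = 1
y-coordinate, sorted with cumulative weight:
  y=2 (F, w=7) cum 7
  y=10 (G, w=30) cum 37
  y=13 (A, w=100) cum 137
  y=16 (D, w=70) cum 207  ← median
  y=19 (B, w=25) cum 232
  y=19 (C, w=55) cum 287
  y=19 (E, w=30) cum 317
⇒ y* = 16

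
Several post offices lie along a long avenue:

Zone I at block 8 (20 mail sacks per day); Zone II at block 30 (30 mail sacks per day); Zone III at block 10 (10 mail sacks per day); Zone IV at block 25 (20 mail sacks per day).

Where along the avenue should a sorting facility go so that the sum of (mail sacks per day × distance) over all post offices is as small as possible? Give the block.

For a sum of weighted absolute distances on a line, the optimum is the weighted median (not the mean). Total weight W = 80; half-weight = 40.
Sort by position and accumulate weight:
  block 8 (Zone I, w=20) → cum 20
  block 10 (Zone III, w=10) → cum 30
  block 25 (Zone IV, w=20) → cum 50  ≥ 40 → median here
  block 30 (Zone II, w=30) → cum 80
Optimal location: block 25.

x = 25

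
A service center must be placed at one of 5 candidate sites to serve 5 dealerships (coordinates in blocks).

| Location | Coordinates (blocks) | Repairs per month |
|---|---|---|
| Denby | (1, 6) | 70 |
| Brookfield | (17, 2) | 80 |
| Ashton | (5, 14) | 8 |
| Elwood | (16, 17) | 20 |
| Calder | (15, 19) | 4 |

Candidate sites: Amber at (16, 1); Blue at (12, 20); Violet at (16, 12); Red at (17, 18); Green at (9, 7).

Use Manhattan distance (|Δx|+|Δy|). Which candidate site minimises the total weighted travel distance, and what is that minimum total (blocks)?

Amber, total 2148 blocks

Total weighted distance at each candidate:
  Amber (16, 1): total = 2148
  Blue (12, 20): total = 3850
  Violet (16, 12): total = 2586
  Red (17, 18): total = 3420
  Green (9, 7): total = 2170
Minimum is at Amber with total 2148 blocks.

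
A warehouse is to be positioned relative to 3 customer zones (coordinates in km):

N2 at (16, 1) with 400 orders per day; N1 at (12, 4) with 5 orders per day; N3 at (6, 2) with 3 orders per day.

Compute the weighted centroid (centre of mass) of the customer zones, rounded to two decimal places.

The minimiser of Σwᵢ‖p−pᵢ‖² is the weighted centroid p* = (Σwᵢpᵢ)/(Σwᵢ).
Σwᵢ = 408.
Σwᵢxᵢ = 400·16 + 5·12 + 3·6 = 6478.
Σwᵢyᵢ = 400·1 + 5·4 + 3·2 = 426.
x* = 6478/408 = 15.88, y* = 426/408 = 1.04.

(15.88, 1.04)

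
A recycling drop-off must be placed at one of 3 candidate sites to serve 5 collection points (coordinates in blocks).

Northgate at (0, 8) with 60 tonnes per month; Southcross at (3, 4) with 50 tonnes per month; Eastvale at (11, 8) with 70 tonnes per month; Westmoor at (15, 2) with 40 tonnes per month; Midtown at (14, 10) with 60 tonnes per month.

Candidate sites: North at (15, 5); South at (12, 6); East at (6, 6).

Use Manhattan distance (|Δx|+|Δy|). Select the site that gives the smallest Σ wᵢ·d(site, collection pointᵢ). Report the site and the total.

Total weighted distance at each candidate:
  North (15, 5): total = 2700
  South (12, 6): total = 2240
  East (6, 6): total = 2460
Minimum is at South with total 2240 blocks.

South, total 2240 blocks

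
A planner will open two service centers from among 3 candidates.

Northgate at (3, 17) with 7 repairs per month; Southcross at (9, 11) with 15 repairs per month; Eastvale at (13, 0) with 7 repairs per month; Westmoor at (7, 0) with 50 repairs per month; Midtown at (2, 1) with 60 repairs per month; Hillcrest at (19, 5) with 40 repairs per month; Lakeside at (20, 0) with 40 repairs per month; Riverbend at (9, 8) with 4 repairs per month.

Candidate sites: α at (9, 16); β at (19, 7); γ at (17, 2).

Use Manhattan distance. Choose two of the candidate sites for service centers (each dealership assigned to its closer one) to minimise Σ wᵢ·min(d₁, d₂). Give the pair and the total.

Evaluate every pair (each demand assigned to the nearer of the two):
  {α, γ}: total = 2158
  {β, γ}: total = 2318
  {α, β}: total = 2867
Best pair: {α, γ} with total 2158.

{α, γ}, total 2158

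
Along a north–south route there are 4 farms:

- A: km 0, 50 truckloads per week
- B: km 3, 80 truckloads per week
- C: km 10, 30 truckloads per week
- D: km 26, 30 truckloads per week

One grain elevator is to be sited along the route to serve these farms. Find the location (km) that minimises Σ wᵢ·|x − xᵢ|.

For a sum of weighted absolute distances on a line, the optimum is the weighted median (not the mean). Total weight W = 190; half-weight = 95.
Sort by position and accumulate weight:
  km 0 (A, w=50) → cum 50
  km 3 (B, w=80) → cum 130  ≥ 95 → median here
  km 10 (C, w=30) → cum 160
  km 26 (D, w=30) → cum 190
Optimal location: km 3.

x = 3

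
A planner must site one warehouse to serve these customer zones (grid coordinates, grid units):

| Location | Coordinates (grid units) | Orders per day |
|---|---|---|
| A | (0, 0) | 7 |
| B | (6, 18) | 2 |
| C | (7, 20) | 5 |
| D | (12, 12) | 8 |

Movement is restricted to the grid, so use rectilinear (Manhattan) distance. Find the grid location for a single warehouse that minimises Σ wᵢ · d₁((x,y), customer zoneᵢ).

(7, 12)

Manhattan distance separates: Σwᵢ(|x−xᵢ|+|y−yᵢ|) = Σwᵢ|x−xᵢ| + Σwᵢ|y−yᵢ|, so x and y are optimised independently as 1-D weighted medians.
Total weight W = 22; half = 11.
x-coordinate, sorted with cumulative weight:
  x=0 (A, w=7) cum 7
  x=6 (B, w=2) cum 9
  x=7 (C, w=5) cum 14  ← median
  x=12 (D, w=8) cum 22
⇒ x* = 7
y-coordinate, sorted with cumulative weight:
  y=0 (A, w=7) cum 7
  y=12 (D, w=8) cum 15  ← median
  y=18 (B, w=2) cum 17
  y=20 (C, w=5) cum 22
⇒ y* = 12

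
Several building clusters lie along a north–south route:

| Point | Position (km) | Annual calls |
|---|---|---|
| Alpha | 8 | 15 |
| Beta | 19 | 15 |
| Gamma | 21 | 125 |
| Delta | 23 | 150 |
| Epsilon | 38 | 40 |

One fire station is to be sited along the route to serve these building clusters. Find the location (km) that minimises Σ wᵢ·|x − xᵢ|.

x = 23

For a sum of weighted absolute distances on a line, the optimum is the weighted median (not the mean). Total weight W = 345; half-weight = 172.5.
Sort by position and accumulate weight:
  km 8 (Alpha, w=15) → cum 15
  km 19 (Beta, w=15) → cum 30
  km 21 (Gamma, w=125) → cum 155
  km 23 (Delta, w=150) → cum 305  ≥ 172.5 → median here
  km 38 (Epsilon, w=40) → cum 345
Optimal location: km 23.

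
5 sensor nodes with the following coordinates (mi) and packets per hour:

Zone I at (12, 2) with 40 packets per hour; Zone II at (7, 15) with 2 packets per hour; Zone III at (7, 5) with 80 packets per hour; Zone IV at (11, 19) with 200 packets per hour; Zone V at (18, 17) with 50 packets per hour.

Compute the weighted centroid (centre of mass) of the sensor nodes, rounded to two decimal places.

(11.17, 13.87)

The minimiser of Σwᵢ‖p−pᵢ‖² is the weighted centroid p* = (Σwᵢpᵢ)/(Σwᵢ).
Σwᵢ = 372.
Σwᵢxᵢ = 40·12 + 2·7 + 80·7 + 200·11 + 50·18 = 4154.
Σwᵢyᵢ = 40·2 + 2·15 + 80·5 + 200·19 + 50·17 = 5160.
x* = 4154/372 = 11.17, y* = 5160/372 = 13.87.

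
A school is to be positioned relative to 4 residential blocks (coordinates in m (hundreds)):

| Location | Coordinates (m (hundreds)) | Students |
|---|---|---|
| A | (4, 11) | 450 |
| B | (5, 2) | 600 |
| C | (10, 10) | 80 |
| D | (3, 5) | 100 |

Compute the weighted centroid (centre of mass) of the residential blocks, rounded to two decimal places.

(4.80, 6.06)

The minimiser of Σwᵢ‖p−pᵢ‖² is the weighted centroid p* = (Σwᵢpᵢ)/(Σwᵢ).
Σwᵢ = 1230.
Σwᵢxᵢ = 450·4 + 600·5 + 80·10 + 100·3 = 5900.
Σwᵢyᵢ = 450·11 + 600·2 + 80·10 + 100·5 = 7450.
x* = 5900/1230 = 4.80, y* = 7450/1230 = 6.06.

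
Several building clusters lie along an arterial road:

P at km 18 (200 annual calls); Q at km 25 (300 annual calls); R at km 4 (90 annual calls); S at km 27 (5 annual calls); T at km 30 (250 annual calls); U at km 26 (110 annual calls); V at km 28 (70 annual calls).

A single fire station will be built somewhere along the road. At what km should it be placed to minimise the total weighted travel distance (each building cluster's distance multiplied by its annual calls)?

For a sum of weighted absolute distances on a line, the optimum is the weighted median (not the mean). Total weight W = 1025; half-weight = 512.5.
Sort by position and accumulate weight:
  km 4 (R, w=90) → cum 90
  km 18 (P, w=200) → cum 290
  km 25 (Q, w=300) → cum 590  ≥ 512.5 → median here
  km 26 (U, w=110) → cum 700
  km 27 (S, w=5) → cum 705
  km 28 (V, w=70) → cum 775
  km 30 (T, w=250) → cum 1025
Optimal location: km 25.

x = 25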